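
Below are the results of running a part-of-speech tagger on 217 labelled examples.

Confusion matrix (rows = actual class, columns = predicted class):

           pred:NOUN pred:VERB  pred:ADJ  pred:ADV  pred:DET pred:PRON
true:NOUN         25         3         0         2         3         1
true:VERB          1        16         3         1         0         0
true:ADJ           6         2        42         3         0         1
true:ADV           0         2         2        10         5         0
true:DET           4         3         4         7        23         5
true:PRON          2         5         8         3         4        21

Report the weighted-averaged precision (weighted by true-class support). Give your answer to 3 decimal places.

Per-class precision (TP/(TP+FP)):
  NOUN: TP=25, FP=1+6+0+4+2=13 → 25/38 = 0.6579
  VERB: TP=16, FP=3+2+2+3+5=15 → 16/31 = 0.5161
  ADJ: TP=42, FP=0+3+2+4+8=17 → 42/59 = 0.7119
  ADV: TP=10, FP=2+1+3+7+3=16 → 10/26 = 0.3846
  DET: TP=23, FP=3+0+0+5+4=12 → 23/35 = 0.6571
  PRON: TP=21, FP=1+0+1+0+5=7 → 21/28 = 0.7500
Weighted-precision = Σ (supportᵢ/N)·precisionᵢ with N=217: (34/217)·0.6579 + (21/217)·0.5161 + (54/217)·0.7119 + (19/217)·0.3846 + (46/217)·0.6571 + (43/217)·0.7500 = 0.652

0.652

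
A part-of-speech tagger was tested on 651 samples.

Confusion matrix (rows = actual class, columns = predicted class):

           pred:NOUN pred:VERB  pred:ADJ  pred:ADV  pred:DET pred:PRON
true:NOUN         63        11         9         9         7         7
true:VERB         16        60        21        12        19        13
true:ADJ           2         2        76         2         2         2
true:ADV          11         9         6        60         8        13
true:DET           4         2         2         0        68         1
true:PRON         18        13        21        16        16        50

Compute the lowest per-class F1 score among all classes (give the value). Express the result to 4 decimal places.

0.4545

Per-class F1 score (2·TP/(2·TP+FP+FN)):
  NOUN: TP=63, FP=16+2+11+4+18=51, FN=11+9+9+7+7=43 → 126/220 = 0.57273
  VERB: TP=60, FP=11+2+9+2+13=37, FN=16+21+12+19+13=81 → 120/238 = 0.50420
  ADJ: TP=76, FP=9+21+6+2+21=59, FN=2+2+2+2+2=10 → 152/221 = 0.68778
  ADV: TP=60, FP=9+12+2+0+16=39, FN=11+9+6+8+13=47 → 120/206 = 0.58252
  DET: TP=68, FP=7+19+2+8+16=52, FN=4+2+2+0+1=9 → 136/197 = 0.69036
  PRON: TP=50, FP=7+13+2+13+1=36, FN=18+13+21+16+16=84 → 100/220 = 0.45455
Lowest is class 'PRON' with F1 score = 0.4545.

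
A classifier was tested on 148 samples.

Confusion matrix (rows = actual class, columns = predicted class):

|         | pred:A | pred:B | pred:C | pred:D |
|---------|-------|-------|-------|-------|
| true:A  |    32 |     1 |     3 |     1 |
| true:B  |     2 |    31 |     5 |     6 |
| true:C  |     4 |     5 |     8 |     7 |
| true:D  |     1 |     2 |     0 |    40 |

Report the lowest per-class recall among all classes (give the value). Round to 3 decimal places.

0.333

Per-class recall (TP/(TP+FN)):
  A: TP=32, FN=1+3+1=5 → 32/37 = 0.8649
  B: TP=31, FN=2+5+6=13 → 31/44 = 0.7045
  C: TP=8, FN=4+5+7=16 → 8/24 = 0.3333
  D: TP=40, FN=1+2+0=3 → 40/43 = 0.9302
Lowest is class 'C' with recall = 0.333.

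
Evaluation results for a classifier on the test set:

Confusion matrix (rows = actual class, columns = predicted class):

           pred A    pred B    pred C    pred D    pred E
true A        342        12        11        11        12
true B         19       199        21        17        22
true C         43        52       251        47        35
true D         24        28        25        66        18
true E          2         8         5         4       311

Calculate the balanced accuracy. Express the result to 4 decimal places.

Balanced accuracy = mean of per-class recall.
  A: recall = 342/388 = 0.88144
  B: recall = 199/278 = 0.71583
  C: recall = 251/428 = 0.58645
  D: recall = 66/161 = 0.40994
  E: recall = 311/330 = 0.94242
Mean = (0.88144 + 0.71583 + 0.58645 + 0.40994 + 0.94242) / 5 = 0.7072

0.7072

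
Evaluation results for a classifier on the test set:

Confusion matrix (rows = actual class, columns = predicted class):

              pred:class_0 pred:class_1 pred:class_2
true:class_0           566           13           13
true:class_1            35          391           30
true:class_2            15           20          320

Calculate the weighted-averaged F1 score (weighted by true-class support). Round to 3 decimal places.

Per-class F1 score (2·TP/(2·TP+FP+FN)):
  class_0: TP=566, FP=35+15=50, FN=13+13=26 → 1132/1208 = 0.9371
  class_1: TP=391, FP=13+20=33, FN=35+30=65 → 782/880 = 0.8886
  class_2: TP=320, FP=13+30=43, FN=15+20=35 → 640/718 = 0.8914
Weighted-F1 score = Σ (supportᵢ/N)·F1 scoreᵢ with N=1403: (592/1403)·0.9371 + (456/1403)·0.8886 + (355/1403)·0.8914 = 0.910

0.910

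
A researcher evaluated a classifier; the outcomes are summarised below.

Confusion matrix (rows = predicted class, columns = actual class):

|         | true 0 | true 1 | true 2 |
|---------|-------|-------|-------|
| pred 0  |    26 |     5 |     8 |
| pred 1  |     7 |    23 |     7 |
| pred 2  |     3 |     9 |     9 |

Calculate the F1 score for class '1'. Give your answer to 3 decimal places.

0.622

F1 score = 2·TP/(2·TP+FP+FN).
1: TP=23, FP=7+7=14, FN=5+9=14 → 46/74 = 0.6216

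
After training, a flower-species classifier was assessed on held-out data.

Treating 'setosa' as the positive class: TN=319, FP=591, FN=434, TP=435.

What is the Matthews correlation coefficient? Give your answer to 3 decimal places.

-0.151

MCC = (TP·TN − FP·FN) / √((TP+FP)(TP+FN)(TN+FP)(TN+FN))
Numerator = 435·319 − 591·434 = -117729
Denominator = √(1026·869·910·753) = √610946956620 = 781630.9594
MCC = -117729 / 781630.9594 = -0.151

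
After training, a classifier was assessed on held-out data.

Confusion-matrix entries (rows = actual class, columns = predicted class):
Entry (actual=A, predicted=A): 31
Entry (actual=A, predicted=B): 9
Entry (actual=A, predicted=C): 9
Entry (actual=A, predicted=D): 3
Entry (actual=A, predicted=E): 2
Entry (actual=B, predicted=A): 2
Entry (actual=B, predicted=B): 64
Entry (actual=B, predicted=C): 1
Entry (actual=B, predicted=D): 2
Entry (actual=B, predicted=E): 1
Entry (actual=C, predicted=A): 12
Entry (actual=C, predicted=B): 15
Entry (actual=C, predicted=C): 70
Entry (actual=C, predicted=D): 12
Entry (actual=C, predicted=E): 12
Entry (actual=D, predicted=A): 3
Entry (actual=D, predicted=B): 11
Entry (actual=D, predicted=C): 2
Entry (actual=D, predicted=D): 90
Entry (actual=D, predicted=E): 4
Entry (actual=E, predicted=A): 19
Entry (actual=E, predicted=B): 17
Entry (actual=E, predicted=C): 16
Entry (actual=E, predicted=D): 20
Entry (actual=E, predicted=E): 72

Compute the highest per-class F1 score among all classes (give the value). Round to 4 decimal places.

Per-class F1 score (2·TP/(2·TP+FP+FN)):
  A: TP=31, FP=2+12+3+19=36, FN=9+9+3+2=23 → 62/121 = 0.51240
  B: TP=64, FP=9+15+11+17=52, FN=2+1+2+1=6 → 128/186 = 0.68817
  C: TP=70, FP=9+1+2+16=28, FN=12+15+12+12=51 → 140/219 = 0.63927
  D: TP=90, FP=3+2+12+20=37, FN=3+11+2+4=20 → 180/237 = 0.75949
  E: TP=72, FP=2+1+12+4=19, FN=19+17+16+20=72 → 144/235 = 0.61277
Highest is class 'D' with F1 score = 0.7595.

0.7595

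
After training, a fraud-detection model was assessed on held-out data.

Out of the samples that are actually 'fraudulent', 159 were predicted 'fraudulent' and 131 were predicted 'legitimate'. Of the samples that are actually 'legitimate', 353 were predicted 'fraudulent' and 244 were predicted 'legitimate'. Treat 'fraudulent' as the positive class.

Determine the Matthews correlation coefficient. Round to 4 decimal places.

MCC = (TP·TN − FP·FN) / √((TP+FP)(TP+FN)(TN+FP)(TN+FN))
Numerator = 159·244 − 353·131 = -7447
Denominator = √(512·290·597·375) = √33240960000 = 182321.0355
MCC = -7447 / 182321.0355 = -0.0408

-0.0408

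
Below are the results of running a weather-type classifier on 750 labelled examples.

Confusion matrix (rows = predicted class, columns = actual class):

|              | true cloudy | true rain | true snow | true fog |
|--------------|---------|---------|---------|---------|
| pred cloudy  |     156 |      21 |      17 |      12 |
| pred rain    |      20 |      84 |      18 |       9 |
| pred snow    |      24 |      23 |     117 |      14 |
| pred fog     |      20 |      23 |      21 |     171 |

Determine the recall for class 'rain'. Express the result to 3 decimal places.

0.556

recall = TP/(TP+FN).
rain: TP=84, FN=21+23+23=67 → 84/151 = 0.5563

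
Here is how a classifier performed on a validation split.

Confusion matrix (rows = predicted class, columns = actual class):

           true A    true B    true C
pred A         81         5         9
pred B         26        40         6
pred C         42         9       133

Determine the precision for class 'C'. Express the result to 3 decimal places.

Treat 'C' as positive and all other classes as negative.
precision = TP/(TP+FP).
C: TP=133, FP=42+9=51 → 133/184 = 0.7228

0.723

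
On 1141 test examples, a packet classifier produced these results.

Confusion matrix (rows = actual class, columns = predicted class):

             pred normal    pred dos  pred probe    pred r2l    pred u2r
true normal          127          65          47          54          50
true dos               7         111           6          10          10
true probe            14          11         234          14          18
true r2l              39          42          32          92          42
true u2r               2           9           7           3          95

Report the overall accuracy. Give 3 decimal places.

0.578

Accuracy = trace / total = (127+111+234+92+95=659) / 1141 = 659/1141 = 0.578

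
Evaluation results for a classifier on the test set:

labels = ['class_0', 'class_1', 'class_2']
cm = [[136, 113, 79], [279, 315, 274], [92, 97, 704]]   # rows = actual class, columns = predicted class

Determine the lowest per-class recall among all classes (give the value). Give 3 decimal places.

0.363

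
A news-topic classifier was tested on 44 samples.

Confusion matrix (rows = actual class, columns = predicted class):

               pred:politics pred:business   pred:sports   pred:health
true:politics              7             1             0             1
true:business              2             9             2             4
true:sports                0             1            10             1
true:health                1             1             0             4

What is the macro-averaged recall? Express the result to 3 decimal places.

Per-class recall (TP/(TP+FN)):
  politics: TP=7, FN=1+0+1=2 → 7/9 = 0.7778
  business: TP=9, FN=2+2+4=8 → 9/17 = 0.5294
  sports: TP=10, FN=0+1+1=2 → 10/12 = 0.8333
  health: TP=4, FN=1+1+0=2 → 4/6 = 0.6667
Macro-recall = mean = (0.7778 + 0.5294 + 0.8333 + 0.6667) / 4 = 0.702

0.702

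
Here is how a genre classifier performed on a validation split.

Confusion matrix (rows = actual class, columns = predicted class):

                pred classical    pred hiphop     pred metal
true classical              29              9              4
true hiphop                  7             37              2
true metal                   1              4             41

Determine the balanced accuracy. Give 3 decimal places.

Balanced accuracy = mean of per-class recall.
  classical: recall = 29/42 = 0.6905
  hiphop: recall = 37/46 = 0.8043
  metal: recall = 41/46 = 0.8913
Mean = (0.6905 + 0.8043 + 0.8913) / 3 = 0.795

0.795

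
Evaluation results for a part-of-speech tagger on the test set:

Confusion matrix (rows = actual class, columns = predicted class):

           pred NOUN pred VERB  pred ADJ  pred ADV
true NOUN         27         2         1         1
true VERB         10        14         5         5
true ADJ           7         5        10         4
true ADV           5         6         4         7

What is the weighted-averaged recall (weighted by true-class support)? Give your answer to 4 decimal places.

Per-class recall (TP/(TP+FN)):
  NOUN: TP=27, FN=2+1+1=4 → 27/31 = 0.87097
  VERB: TP=14, FN=10+5+5=20 → 14/34 = 0.41176
  ADJ: TP=10, FN=7+5+4=16 → 10/26 = 0.38462
  ADV: TP=7, FN=5+6+4=15 → 7/22 = 0.31818
Weighted-recall = Σ (supportᵢ/N)·recallᵢ with N=113: (31/113)·0.87097 + (34/113)·0.41176 + (26/113)·0.38462 + (22/113)·0.31818 = 0.5133

0.5133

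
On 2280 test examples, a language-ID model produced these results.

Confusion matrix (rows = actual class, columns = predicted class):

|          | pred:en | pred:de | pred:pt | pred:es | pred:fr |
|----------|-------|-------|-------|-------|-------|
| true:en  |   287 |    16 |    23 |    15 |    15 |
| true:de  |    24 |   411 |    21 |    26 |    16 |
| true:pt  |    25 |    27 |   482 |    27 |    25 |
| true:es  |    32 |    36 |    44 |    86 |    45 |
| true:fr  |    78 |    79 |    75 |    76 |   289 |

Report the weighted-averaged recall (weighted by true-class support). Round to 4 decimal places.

0.6820

Per-class recall (TP/(TP+FN)):
  en: TP=287, FN=16+23+15+15=69 → 287/356 = 0.80618
  de: TP=411, FN=24+21+26+16=87 → 411/498 = 0.82530
  pt: TP=482, FN=25+27+27+25=104 → 482/586 = 0.82253
  es: TP=86, FN=32+36+44+45=157 → 86/243 = 0.35391
  fr: TP=289, FN=78+79+75+76=308 → 289/597 = 0.48409
Weighted-recall = Σ (supportᵢ/N)·recallᵢ with N=2280: (356/2280)·0.80618 + (498/2280)·0.82530 + (586/2280)·0.82253 + (243/2280)·0.35391 + (597/2280)·0.48409 = 0.6820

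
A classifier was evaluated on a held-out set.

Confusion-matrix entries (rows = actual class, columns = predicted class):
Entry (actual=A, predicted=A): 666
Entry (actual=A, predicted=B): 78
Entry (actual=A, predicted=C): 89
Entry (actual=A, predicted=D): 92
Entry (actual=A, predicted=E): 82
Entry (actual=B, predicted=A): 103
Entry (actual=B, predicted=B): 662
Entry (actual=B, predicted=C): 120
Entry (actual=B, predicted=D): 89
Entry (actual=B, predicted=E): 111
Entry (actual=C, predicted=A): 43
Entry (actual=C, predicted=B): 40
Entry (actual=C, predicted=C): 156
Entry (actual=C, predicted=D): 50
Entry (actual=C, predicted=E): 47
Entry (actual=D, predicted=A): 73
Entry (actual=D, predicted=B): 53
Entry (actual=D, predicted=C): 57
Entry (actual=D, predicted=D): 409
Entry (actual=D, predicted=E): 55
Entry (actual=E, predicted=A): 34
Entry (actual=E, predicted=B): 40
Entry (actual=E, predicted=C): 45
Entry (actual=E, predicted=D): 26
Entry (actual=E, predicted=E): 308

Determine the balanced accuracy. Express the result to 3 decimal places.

0.610

Balanced accuracy = mean of per-class recall.
  A: recall = 666/1007 = 0.6614
  B: recall = 662/1085 = 0.6101
  C: recall = 156/336 = 0.4643
  D: recall = 409/647 = 0.6321
  E: recall = 308/453 = 0.6799
Mean = (0.6614 + 0.6101 + 0.4643 + 0.6321 + 0.6799) / 5 = 0.610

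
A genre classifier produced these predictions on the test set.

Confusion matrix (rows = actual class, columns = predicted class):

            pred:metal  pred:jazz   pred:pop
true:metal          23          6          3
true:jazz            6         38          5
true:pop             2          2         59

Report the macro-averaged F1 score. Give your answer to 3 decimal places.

0.813

Per-class F1 score (2·TP/(2·TP+FP+FN)):
  metal: TP=23, FP=6+2=8, FN=6+3=9 → 46/63 = 0.7302
  jazz: TP=38, FP=6+2=8, FN=6+5=11 → 76/95 = 0.8000
  pop: TP=59, FP=3+5=8, FN=2+2=4 → 118/130 = 0.9077
Macro-F1 score = mean = (0.7302 + 0.8000 + 0.9077) / 3 = 0.813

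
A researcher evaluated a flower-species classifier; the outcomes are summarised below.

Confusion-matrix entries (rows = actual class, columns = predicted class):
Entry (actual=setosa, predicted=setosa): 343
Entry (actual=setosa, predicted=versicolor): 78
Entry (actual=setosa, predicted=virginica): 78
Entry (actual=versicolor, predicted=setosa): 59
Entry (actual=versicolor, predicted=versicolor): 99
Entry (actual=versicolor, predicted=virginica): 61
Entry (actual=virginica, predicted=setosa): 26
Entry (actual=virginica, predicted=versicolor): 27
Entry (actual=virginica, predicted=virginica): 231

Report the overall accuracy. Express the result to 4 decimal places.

0.6717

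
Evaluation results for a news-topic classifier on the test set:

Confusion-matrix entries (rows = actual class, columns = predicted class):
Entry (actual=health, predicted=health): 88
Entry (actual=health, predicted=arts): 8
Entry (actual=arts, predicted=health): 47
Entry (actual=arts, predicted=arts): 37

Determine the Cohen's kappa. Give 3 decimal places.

0.368

Observed agreement pₒ = trace/N = 125/180 = 0.6944
Expected agreement pₑ = Σ (rowᵢ·colᵢ)/N² = (96·135 + 84·45)/180² = 0.5167
κ = (pₒ − pₑ)/(1 − pₑ) = (0.6944 − 0.5167)/(1 − 0.5167) = 0.368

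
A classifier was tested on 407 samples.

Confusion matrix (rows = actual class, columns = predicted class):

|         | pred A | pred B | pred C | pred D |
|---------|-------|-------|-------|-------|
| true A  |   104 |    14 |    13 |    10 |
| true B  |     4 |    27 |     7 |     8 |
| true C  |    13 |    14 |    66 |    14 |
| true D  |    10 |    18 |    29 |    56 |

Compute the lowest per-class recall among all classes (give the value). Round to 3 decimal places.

0.496

Per-class recall (TP/(TP+FN)):
  A: TP=104, FN=14+13+10=37 → 104/141 = 0.7376
  B: TP=27, FN=4+7+8=19 → 27/46 = 0.5870
  C: TP=66, FN=13+14+14=41 → 66/107 = 0.6168
  D: TP=56, FN=10+18+29=57 → 56/113 = 0.4956
Lowest is class 'D' with recall = 0.496.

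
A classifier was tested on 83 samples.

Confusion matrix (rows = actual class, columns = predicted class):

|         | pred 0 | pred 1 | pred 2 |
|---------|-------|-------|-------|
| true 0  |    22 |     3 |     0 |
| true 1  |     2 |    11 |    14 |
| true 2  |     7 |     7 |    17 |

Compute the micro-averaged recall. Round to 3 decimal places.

0.602

Micro-averaging pools counts across classes: ΣTP=50, ΣFP=33, ΣFN=33.
Micro-recall = TP/(TP+FN) on pooled counts = 0.602 (equals overall accuracy in single-label multiclass).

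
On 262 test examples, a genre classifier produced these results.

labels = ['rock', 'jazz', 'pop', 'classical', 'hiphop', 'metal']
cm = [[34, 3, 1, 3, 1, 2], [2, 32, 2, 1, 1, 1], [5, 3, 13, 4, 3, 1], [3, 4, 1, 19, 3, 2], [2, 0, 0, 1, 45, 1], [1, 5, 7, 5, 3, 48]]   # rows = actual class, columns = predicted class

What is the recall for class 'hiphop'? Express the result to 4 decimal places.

0.9184

Treat 'hiphop' as positive and all other classes as negative.
recall = TP/(TP+FN).
hiphop: TP=45, FN=2+0+0+1+1=4 → 45/49 = 0.91837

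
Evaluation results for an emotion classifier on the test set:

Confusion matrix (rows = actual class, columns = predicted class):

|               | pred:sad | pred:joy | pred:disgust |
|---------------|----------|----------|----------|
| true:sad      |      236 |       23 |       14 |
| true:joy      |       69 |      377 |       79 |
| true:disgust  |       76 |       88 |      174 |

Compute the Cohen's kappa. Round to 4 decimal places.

0.5280

Observed agreement pₒ = trace/N = 787/1136 = 0.69278
Expected agreement pₑ = Σ (rowᵢ·colᵢ)/N² = (273·381 + 525·488 + 338·267)/1136² = 0.34906
κ = (pₒ − pₑ)/(1 − pₑ) = (0.69278 − 0.34906)/(1 − 0.34906) = 0.5280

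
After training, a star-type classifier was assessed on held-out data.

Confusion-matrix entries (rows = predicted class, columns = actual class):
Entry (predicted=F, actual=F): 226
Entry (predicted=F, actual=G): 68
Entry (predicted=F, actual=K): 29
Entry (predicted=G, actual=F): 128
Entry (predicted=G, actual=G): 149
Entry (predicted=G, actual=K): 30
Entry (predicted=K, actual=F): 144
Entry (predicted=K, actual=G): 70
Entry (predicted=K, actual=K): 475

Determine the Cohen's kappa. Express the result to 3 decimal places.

Observed agreement pₒ = trace/N = 850/1319 = 0.6444
Expected agreement pₑ = Σ (rowᵢ·colᵢ)/N² = (498·323 + 287·307 + 534·689)/1319² = 0.3546
κ = (pₒ − pₑ)/(1 − pₑ) = (0.6444 − 0.3546)/(1 − 0.3546) = 0.449

0.449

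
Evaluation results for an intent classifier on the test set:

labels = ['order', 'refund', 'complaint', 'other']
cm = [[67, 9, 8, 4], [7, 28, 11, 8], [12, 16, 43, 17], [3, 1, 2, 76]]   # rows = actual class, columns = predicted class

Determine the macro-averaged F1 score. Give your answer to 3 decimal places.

0.664

Per-class F1 score (2·TP/(2·TP+FP+FN)):
  order: TP=67, FP=7+12+3=22, FN=9+8+4=21 → 134/177 = 0.7571
  refund: TP=28, FP=9+16+1=26, FN=7+11+8=26 → 56/108 = 0.5185
  complaint: TP=43, FP=8+11+2=21, FN=12+16+17=45 → 86/152 = 0.5658
  other: TP=76, FP=4+8+17=29, FN=3+1+2=6 → 152/187 = 0.8128
Macro-F1 score = mean = (0.7571 + 0.5185 + 0.5658 + 0.8128) / 4 = 0.664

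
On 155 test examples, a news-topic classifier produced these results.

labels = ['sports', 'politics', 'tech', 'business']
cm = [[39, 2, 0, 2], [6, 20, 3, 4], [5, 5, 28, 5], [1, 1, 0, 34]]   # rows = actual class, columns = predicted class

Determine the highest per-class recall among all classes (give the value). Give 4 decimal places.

Per-class recall (TP/(TP+FN)):
  sports: TP=39, FN=2+0+2=4 → 39/43 = 0.90698
  politics: TP=20, FN=6+3+4=13 → 20/33 = 0.60606
  tech: TP=28, FN=5+5+5=15 → 28/43 = 0.65116
  business: TP=34, FN=1+1+0=2 → 34/36 = 0.94444
Highest is class 'business' with recall = 0.9444.

0.9444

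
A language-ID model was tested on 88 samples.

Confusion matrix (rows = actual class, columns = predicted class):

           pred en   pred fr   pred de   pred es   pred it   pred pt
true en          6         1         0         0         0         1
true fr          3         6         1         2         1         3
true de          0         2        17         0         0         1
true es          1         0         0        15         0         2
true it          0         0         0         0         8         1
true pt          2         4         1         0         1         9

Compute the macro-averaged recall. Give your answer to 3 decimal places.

Per-class recall (TP/(TP+FN)):
  en: TP=6, FN=1+0+0+0+1=2 → 6/8 = 0.7500
  fr: TP=6, FN=3+1+2+1+3=10 → 6/16 = 0.3750
  de: TP=17, FN=0+2+0+0+1=3 → 17/20 = 0.8500
  es: TP=15, FN=1+0+0+0+2=3 → 15/18 = 0.8333
  it: TP=8, FN=0+0+0+0+1=1 → 8/9 = 0.8889
  pt: TP=9, FN=2+4+1+0+1=8 → 9/17 = 0.5294
Macro-recall = mean = (0.7500 + 0.3750 + 0.8500 + 0.8333 + 0.8889 + 0.5294) / 6 = 0.704

0.704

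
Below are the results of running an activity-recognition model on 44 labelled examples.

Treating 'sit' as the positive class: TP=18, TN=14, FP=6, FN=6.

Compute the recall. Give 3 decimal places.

0.750

Recall = TP/(TP+FN) = 18/(18+6) = 18/24 = 0.750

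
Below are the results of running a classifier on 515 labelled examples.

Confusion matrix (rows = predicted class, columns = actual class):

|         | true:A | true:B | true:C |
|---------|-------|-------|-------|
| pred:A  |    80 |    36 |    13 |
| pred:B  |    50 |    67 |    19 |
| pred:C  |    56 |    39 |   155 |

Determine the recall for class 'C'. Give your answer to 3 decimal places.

recall = TP/(TP+FN).
C: TP=155, FN=13+19=32 → 155/187 = 0.8289

0.829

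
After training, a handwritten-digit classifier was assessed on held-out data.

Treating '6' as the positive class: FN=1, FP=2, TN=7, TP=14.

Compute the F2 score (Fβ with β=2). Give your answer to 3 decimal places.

0.921

Fβ = (1+β²)·TP / ((1+β²)·TP + β²·FN + FP), with β²=4
= 5·14 / (5·14 + 4·1 + 2) = 0.921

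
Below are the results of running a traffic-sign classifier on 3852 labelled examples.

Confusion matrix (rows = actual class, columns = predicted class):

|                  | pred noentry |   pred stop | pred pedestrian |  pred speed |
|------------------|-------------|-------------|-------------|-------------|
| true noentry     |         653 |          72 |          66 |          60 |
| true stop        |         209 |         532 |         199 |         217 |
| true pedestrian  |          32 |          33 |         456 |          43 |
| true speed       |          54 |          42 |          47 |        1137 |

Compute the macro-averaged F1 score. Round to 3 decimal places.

0.705

Per-class F1 score (2·TP/(2·TP+FP+FN)):
  noentry: TP=653, FP=209+32+54=295, FN=72+66+60=198 → 1306/1799 = 0.7260
  stop: TP=532, FP=72+33+42=147, FN=209+199+217=625 → 1064/1836 = 0.5795
  pedestrian: TP=456, FP=66+199+47=312, FN=32+33+43=108 → 912/1332 = 0.6847
  speed: TP=1137, FP=60+217+43=320, FN=54+42+47=143 → 2274/2737 = 0.8308
Macro-F1 score = mean = (0.7260 + 0.5795 + 0.6847 + 0.8308) / 4 = 0.705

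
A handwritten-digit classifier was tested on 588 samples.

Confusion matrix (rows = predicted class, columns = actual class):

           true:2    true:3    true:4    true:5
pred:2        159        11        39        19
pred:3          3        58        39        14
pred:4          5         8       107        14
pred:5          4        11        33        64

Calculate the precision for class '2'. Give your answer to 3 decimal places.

Treat '2' as positive and all other classes as negative.
precision = TP/(TP+FP).
2: TP=159, FP=11+39+19=69 → 159/228 = 0.6974

0.697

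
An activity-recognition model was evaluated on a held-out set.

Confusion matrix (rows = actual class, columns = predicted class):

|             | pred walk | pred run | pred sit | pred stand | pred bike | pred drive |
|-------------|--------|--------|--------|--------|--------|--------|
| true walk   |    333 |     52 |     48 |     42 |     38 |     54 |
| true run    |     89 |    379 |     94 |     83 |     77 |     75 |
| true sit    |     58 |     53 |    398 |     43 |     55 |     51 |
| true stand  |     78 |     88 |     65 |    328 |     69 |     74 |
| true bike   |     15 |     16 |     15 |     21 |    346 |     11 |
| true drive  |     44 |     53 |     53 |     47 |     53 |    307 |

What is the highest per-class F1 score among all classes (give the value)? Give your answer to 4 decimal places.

0.6516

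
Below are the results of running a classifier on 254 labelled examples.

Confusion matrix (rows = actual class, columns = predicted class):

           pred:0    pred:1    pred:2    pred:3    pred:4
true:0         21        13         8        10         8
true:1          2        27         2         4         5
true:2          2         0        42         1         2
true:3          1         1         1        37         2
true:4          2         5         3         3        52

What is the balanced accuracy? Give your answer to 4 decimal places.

Balanced accuracy = mean of per-class recall.
  0: recall = 21/60 = 0.35000
  1: recall = 27/40 = 0.67500
  2: recall = 42/47 = 0.89362
  3: recall = 37/42 = 0.88095
  4: recall = 52/65 = 0.80000
Mean = (0.35000 + 0.67500 + 0.89362 + 0.88095 + 0.80000) / 5 = 0.7199

0.7199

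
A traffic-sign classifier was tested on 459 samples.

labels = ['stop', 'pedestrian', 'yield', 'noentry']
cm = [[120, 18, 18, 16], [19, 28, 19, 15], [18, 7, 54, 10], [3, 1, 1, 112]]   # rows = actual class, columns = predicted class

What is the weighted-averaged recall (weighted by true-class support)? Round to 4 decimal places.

0.6841

Per-class recall (TP/(TP+FN)):
  stop: TP=120, FN=18+18+16=52 → 120/172 = 0.69767
  pedestrian: TP=28, FN=19+19+15=53 → 28/81 = 0.34568
  yield: TP=54, FN=18+7+10=35 → 54/89 = 0.60674
  noentry: TP=112, FN=3+1+1=5 → 112/117 = 0.95726
Weighted-recall = Σ (supportᵢ/N)·recallᵢ with N=459: (172/459)·0.69767 + (81/459)·0.34568 + (89/459)·0.60674 + (117/459)·0.95726 = 0.6841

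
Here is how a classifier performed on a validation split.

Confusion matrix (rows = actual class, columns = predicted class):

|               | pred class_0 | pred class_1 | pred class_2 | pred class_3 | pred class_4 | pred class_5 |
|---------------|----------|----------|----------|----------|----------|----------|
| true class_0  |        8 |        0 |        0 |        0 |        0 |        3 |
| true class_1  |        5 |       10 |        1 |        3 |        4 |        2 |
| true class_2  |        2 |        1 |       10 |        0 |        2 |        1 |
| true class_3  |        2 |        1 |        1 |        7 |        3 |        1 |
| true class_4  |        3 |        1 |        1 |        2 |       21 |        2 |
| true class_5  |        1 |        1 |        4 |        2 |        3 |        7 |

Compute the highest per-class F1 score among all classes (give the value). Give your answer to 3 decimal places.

0.667

Per-class F1 score (2·TP/(2·TP+FP+FN)):
  class_0: TP=8, FP=5+2+2+3+1=13, FN=0+0+0+0+3=3 → 16/32 = 0.5000
  class_1: TP=10, FP=0+1+1+1+1=4, FN=5+1+3+4+2=15 → 20/39 = 0.5128
  class_2: TP=10, FP=0+1+1+1+4=7, FN=2+1+0+2+1=6 → 20/33 = 0.6061
  class_3: TP=7, FP=0+3+0+2+2=7, FN=2+1+1+3+1=8 → 14/29 = 0.4828
  class_4: TP=21, FP=0+4+2+3+3=12, FN=3+1+1+2+2=9 → 42/63 = 0.6667
  class_5: TP=7, FP=3+2+1+1+2=9, FN=1+1+4+2+3=11 → 14/34 = 0.4118
Highest is class 'class_4' with F1 score = 0.667.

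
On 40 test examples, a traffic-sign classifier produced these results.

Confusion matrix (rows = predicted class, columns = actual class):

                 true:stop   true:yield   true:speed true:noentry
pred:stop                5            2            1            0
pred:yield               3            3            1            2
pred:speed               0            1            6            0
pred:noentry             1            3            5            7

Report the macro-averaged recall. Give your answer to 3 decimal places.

Per-class recall (TP/(TP+FN)):
  stop: TP=5, FN=3+0+1=4 → 5/9 = 0.5556
  yield: TP=3, FN=2+1+3=6 → 3/9 = 0.3333
  speed: TP=6, FN=1+1+5=7 → 6/13 = 0.4615
  noentry: TP=7, FN=0+2+0=2 → 7/9 = 0.7778
Macro-recall = mean = (0.5556 + 0.3333 + 0.4615 + 0.7778) / 4 = 0.532

0.532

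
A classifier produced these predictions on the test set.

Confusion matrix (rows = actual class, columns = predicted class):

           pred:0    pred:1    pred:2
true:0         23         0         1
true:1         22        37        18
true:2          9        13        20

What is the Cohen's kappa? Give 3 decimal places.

0.341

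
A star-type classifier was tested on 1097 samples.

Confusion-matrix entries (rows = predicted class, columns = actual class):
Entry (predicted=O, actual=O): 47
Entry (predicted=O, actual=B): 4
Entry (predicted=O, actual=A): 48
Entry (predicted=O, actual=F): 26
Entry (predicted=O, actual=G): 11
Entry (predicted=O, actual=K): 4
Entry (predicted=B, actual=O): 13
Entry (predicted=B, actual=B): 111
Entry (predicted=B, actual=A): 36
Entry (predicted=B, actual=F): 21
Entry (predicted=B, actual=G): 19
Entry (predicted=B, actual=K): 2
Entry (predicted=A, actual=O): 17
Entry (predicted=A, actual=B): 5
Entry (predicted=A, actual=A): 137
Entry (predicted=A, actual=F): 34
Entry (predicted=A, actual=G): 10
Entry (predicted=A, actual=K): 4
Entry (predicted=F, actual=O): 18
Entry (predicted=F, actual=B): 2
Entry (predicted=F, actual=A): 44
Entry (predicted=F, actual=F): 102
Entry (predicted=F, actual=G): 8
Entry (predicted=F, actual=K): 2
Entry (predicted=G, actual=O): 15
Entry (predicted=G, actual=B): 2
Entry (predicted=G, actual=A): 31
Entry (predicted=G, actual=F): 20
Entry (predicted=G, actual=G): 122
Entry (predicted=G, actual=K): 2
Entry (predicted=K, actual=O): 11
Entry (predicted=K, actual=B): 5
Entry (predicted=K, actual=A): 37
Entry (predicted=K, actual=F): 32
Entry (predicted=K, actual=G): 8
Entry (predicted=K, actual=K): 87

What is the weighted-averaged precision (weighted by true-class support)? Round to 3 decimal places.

0.574

Per-class precision (TP/(TP+FP)):
  O: TP=47, FP=4+48+26+11+4=93 → 47/140 = 0.3357
  B: TP=111, FP=13+36+21+19+2=91 → 111/202 = 0.5495
  A: TP=137, FP=17+5+34+10+4=70 → 137/207 = 0.6618
  F: TP=102, FP=18+2+44+8+2=74 → 102/176 = 0.5795
  G: TP=122, FP=15+2+31+20+2=70 → 122/192 = 0.6354
  K: TP=87, FP=11+5+37+32+8=93 → 87/180 = 0.4833
Weighted-precision = Σ (supportᵢ/N)·precisionᵢ with N=1097: (121/1097)·0.3357 + (129/1097)·0.5495 + (333/1097)·0.6618 + (235/1097)·0.5795 + (178/1097)·0.6354 + (101/1097)·0.4833 = 0.574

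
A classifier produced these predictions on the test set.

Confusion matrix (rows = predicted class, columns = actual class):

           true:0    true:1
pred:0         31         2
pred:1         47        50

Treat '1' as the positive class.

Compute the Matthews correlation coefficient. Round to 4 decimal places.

0.4041

MCC = (TP·TN − FP·FN) / √((TP+FP)(TP+FN)(TN+FP)(TN+FN))
Numerator = 50·31 − 47·2 = 1456
Denominator = √(97·52·78·33) = √12983256 = 3603.2286
MCC = 1456 / 3603.2286 = 0.4041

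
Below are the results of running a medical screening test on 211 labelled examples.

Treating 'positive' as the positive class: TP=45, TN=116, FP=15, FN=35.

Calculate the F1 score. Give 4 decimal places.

Precision = TP/(TP+FP) = 45/60 = 0.7500
Recall = TP/(TP+FN) = 45/80 = 0.5625
F1 = 2·TP/(2·TP+FP+FN) = 90/140 = 0.6429

0.6429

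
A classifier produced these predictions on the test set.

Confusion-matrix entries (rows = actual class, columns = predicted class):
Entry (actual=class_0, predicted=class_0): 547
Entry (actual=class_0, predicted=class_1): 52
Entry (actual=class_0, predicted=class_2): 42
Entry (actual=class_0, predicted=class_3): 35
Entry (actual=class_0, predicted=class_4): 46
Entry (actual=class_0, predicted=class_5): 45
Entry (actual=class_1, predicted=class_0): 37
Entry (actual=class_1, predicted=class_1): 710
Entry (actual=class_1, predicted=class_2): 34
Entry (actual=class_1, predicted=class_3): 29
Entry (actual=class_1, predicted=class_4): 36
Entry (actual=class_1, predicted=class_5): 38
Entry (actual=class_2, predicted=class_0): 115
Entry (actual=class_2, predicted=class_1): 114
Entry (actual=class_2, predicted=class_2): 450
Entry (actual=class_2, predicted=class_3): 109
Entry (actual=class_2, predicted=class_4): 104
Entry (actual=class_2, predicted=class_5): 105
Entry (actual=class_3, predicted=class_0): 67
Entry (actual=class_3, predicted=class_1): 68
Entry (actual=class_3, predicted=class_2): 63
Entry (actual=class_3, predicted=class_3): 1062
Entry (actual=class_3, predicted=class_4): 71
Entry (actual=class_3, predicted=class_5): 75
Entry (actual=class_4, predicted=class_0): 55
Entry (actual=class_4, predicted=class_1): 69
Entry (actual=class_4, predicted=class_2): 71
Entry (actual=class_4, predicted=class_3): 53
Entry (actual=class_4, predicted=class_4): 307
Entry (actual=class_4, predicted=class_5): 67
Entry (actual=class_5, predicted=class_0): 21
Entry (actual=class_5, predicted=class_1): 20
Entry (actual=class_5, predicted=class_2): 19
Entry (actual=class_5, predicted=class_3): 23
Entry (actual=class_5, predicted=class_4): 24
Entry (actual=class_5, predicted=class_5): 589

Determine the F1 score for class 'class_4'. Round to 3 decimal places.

0.507

One-vs-rest for 'class_4': TP = diagonal; FP = other classes predicted 'class_4'; FN = 'class_4' predicted as other.
F1 score = 2·TP/(2·TP+FP+FN).
class_4: TP=307, FP=46+36+104+71+24=281, FN=55+69+71+53+67=315 → 614/1210 = 0.5074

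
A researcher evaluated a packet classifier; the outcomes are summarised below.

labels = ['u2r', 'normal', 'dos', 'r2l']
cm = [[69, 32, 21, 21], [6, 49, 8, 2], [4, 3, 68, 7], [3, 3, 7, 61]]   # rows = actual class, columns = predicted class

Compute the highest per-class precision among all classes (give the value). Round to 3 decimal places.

0.841

Per-class precision (TP/(TP+FP)):
  u2r: TP=69, FP=6+4+3=13 → 69/82 = 0.8415
  normal: TP=49, FP=32+3+3=38 → 49/87 = 0.5632
  dos: TP=68, FP=21+8+7=36 → 68/104 = 0.6538
  r2l: TP=61, FP=21+2+7=30 → 61/91 = 0.6703
Highest is class 'u2r' with precision = 0.841.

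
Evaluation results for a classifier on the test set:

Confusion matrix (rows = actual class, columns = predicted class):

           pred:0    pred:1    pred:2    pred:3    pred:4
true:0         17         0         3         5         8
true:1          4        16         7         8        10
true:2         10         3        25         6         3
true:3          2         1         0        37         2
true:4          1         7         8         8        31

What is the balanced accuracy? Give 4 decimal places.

Balanced accuracy = mean of per-class recall.
  0: recall = 17/33 = 0.51515
  1: recall = 16/45 = 0.35556
  2: recall = 25/47 = 0.53191
  3: recall = 37/42 = 0.88095
  4: recall = 31/55 = 0.56364
Mean = (0.51515 + 0.35556 + 0.53191 + 0.88095 + 0.56364) / 5 = 0.5694

0.5694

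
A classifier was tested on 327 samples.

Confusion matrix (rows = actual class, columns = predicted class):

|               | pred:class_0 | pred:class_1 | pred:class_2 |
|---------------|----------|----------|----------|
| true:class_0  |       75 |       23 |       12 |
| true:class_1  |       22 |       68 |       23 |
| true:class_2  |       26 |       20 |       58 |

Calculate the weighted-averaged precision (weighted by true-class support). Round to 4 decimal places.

0.6152

Per-class precision (TP/(TP+FP)):
  class_0: TP=75, FP=22+26=48 → 75/123 = 0.60976
  class_1: TP=68, FP=23+20=43 → 68/111 = 0.61261
  class_2: TP=58, FP=12+23=35 → 58/93 = 0.62366
Weighted-precision = Σ (supportᵢ/N)·precisionᵢ with N=327: (110/327)·0.60976 + (113/327)·0.61261 + (104/327)·0.62366 = 0.6152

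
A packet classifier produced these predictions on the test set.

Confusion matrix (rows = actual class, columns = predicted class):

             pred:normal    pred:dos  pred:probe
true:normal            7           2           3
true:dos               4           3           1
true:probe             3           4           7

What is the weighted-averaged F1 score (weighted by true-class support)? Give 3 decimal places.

Per-class F1 score (2·TP/(2·TP+FP+FN)):
  normal: TP=7, FP=4+3=7, FN=2+3=5 → 14/26 = 0.5385
  dos: TP=3, FP=2+4=6, FN=4+1=5 → 6/17 = 0.3529
  probe: TP=7, FP=3+1=4, FN=3+4=7 → 14/25 = 0.5600
Weighted-F1 score = Σ (supportᵢ/N)·F1 scoreᵢ with N=34: (12/34)·0.5385 + (8/34)·0.3529 + (14/34)·0.5600 = 0.504

0.504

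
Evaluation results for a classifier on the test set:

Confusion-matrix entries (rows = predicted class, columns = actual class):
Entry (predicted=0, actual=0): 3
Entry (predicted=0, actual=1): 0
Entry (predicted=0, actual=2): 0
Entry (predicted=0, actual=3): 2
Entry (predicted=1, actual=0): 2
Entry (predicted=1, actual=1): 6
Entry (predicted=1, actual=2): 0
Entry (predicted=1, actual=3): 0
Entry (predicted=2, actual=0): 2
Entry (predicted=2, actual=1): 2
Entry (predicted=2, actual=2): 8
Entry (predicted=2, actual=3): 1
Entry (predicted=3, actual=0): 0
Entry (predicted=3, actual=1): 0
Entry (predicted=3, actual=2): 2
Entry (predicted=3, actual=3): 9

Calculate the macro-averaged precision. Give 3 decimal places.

0.696

Per-class precision (TP/(TP+FP)):
  0: TP=3, FP=0+0+2=2 → 3/5 = 0.6000
  1: TP=6, FP=2+0+0=2 → 6/8 = 0.7500
  2: TP=8, FP=2+2+1=5 → 8/13 = 0.6154
  3: TP=9, FP=0+0+2=2 → 9/11 = 0.8182
Macro-precision = mean = (0.6000 + 0.7500 + 0.6154 + 0.8182) / 4 = 0.696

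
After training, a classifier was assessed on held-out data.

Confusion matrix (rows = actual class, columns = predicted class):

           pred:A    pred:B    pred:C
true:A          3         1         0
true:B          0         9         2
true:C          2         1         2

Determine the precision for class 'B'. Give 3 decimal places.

0.818

precision = TP/(TP+FP).
B: TP=9, FP=1+1=2 → 9/11 = 0.8182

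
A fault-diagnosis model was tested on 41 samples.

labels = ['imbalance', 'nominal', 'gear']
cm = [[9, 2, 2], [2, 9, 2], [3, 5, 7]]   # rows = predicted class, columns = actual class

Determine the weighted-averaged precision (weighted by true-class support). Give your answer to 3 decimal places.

Per-class precision (TP/(TP+FP)):
  imbalance: TP=9, FP=2+2=4 → 9/13 = 0.6923
  nominal: TP=9, FP=2+2=4 → 9/13 = 0.6923
  gear: TP=7, FP=3+5=8 → 7/15 = 0.4667
Weighted-precision = Σ (supportᵢ/N)·precisionᵢ with N=41: (14/41)·0.6923 + (16/41)·0.6923 + (11/41)·0.4667 = 0.632

0.632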